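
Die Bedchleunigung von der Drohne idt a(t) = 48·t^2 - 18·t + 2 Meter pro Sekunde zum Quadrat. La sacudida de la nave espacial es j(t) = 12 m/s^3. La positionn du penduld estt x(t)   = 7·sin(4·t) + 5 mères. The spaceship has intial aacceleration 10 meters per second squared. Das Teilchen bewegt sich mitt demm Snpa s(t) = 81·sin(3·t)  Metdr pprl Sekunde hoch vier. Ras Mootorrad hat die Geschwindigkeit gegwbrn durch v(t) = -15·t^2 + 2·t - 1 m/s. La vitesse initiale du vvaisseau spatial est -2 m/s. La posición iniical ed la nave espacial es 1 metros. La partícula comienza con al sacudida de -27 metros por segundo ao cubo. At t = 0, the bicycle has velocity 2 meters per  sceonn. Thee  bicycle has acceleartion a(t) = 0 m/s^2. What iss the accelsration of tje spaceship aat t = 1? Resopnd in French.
Pour résoudre ceci, nous devons prendre 1 primitive de notre équation du jerk j(t) = 12. L'intégrale du jerk, avec a(0) = 10, donne l'accélération: a(t) = 12·t + 10. De l'équation de l'accélération a(t) = 12·t + 10, nous substituons t = 1 pour obtenir a = 22.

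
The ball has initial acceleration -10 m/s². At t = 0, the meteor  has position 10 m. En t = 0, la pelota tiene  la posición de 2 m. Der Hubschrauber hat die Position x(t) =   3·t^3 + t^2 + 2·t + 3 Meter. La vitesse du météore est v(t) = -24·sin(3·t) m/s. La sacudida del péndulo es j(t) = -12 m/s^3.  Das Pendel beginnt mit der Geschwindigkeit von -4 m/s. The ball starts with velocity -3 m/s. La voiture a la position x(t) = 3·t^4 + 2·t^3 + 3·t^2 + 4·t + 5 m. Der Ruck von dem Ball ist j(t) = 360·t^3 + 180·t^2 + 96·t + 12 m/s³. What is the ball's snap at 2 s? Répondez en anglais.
Starting from jerk j(t) = 360·t^3 + 180·t^2 + 96·t + 12, we take 1 derivative. The derivative of jerk gives snap: s(t) = 1080·t^2 + 360·t + 96. From the given snap equation s(t) = 1080·t^2 + 360·t + 96, we substitute t = 2 to get s = 5136.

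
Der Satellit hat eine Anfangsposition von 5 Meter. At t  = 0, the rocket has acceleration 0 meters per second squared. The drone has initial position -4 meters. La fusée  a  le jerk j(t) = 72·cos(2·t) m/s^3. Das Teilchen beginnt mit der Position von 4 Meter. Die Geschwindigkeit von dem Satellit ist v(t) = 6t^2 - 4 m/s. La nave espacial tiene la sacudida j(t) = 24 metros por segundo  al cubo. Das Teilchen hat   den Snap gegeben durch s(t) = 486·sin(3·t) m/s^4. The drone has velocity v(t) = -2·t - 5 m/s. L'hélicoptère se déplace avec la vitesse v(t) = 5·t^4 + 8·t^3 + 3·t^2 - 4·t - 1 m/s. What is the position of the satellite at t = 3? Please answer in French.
En partant de la vitesse v(t) = 6·t^2 - 4, nous prenons 1 intégrale. En prenant ∫v(t)dt et en appliquant x(0) = 5, nous trouvons x(t) = 2·t^3 - 4·t + 5. De l'équation de la position x(t) = 2·t^3 - 4·t + 5, nous substituons t = 3 pour obtenir x = 47.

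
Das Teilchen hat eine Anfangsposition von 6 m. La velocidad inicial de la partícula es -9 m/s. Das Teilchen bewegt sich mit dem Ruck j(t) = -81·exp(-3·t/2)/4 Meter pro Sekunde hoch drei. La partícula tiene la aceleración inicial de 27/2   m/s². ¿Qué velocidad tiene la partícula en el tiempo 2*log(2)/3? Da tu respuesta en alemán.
Ausgehend von dem Ruck j(t) = -81·exp(-3·t/2)/4, nehmen wir 2 Integrale. Mit ∫j(t)dt und Anwendung von a(0) = 27/2, finden wir a(t) = 27·exp(-3·t/2)/2. Das Integral von der Beschleunigung ist die Geschwindigkeit. Mit v(0) = -9 erhalten wir v(t) = -9·exp(-3·t/2). Wir haben die Geschwindigkeit v(t) = -9·exp(-3·t/2). Durch Einsetzen von t = 2*log(2)/3: v(2*log(2)/3) = -9/2.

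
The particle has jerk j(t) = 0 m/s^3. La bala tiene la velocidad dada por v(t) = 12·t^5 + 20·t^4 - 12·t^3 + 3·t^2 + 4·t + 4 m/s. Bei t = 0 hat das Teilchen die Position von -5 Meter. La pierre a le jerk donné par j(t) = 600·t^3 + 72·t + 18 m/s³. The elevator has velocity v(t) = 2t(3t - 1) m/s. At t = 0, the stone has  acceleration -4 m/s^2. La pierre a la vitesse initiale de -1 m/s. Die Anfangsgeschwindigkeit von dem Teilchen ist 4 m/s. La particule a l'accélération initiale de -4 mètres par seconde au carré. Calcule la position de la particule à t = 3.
Nous devons intégrer notre équation du jerk j(t) = 0 3 fois. En prenant ∫j(t)dt et en appliquant a(0) = -4, nous trouvons a(t) = -4. En intégrant l'accélération et en utilisant la condition initiale v(0) = 4, nous obtenons v(t) = 4 - 4·t. En intégrant la vitesse et en utilisant la condition initiale x(0) = -5, nous obtenons x(t) = -2·t^2 + 4·t - 5. En utilisant x(t) = -2·t^2 + 4·t - 5 et en substituant t = 3, nous trouvons x = -11.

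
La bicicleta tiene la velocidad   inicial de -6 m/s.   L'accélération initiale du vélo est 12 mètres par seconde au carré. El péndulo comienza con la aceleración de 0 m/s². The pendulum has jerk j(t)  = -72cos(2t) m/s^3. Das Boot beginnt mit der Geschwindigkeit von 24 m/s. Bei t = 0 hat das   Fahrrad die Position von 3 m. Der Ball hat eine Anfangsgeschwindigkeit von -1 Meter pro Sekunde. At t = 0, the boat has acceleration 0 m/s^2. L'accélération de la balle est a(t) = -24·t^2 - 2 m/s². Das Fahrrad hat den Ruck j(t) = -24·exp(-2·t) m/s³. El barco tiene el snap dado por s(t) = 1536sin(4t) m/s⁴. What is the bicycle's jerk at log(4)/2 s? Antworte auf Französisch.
Nous avons le jerk j(t) = -24·exp(-2·t). En substituant t = log(4)/2: j(log(4)/2) = -6.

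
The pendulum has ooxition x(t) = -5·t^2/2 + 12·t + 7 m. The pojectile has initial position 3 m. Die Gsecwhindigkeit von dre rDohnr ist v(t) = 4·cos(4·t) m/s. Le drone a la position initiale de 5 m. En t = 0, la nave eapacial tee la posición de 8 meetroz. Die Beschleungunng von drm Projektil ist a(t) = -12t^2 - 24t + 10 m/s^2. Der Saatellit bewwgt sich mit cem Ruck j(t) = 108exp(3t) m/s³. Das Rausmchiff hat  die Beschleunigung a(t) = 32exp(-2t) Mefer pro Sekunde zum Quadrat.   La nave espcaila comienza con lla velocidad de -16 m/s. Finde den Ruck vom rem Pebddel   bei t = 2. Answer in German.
Ausgehend von der Position x(t) = -5·t^2/2 + 12·t + 7, nehmen wir 3 Ableitungen. Mit d/dt von x(t) finden wir v(t) = 12 - 5·t. Durch Ableiten von der Geschwindigkeit erhalten wir die Beschleunigung: a(t) = -5. Mit d/dt von a(t) finden wir j(t) = 0. Wir haben den Ruck j(t) = 0. Durch Einsetzen von t = 2: j(2) = 0.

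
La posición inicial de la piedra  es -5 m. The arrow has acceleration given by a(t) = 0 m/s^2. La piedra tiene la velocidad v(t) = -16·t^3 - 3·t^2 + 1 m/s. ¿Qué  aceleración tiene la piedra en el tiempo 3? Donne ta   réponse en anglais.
We must differentiate our velocity equation v(t) = -16·t^3 - 3·t^2 + 1 1 time. Differentiating velocity, we get acceleration: a(t) = -48·t^2 - 6·t. We have acceleration a(t) = -48·t^2 - 6·t. Substituting t = 3: a(3) = -450.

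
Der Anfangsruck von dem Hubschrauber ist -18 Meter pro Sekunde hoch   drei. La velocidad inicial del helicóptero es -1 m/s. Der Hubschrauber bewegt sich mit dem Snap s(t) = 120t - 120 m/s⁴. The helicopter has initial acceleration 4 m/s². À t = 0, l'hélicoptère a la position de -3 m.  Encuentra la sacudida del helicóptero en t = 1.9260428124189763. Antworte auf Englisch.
To solve this, we need to take 1 integral of our snap equation s(t) = 120·t - 120. The integral of snap is jerk. Using j(0) = -18, we get j(t) = 60·t^2 - 120·t - 18. Using j(t) = 60·t^2 - 120·t - 18 and substituting t = 1.9260428124189763, we find j = -26.5466825740291.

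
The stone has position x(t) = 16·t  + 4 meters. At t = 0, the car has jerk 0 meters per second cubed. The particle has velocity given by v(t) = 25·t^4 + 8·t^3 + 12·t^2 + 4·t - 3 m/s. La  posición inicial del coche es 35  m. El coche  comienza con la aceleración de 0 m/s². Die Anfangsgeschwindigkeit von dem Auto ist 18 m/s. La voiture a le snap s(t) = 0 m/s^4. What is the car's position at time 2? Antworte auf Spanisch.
Necesitamos integrar nuestra ecuación del snap s(t) = 0 4 veces. La integral del snap es la sacudida. Usando j(0) = 0, obtenemos j(t) = 0. Integrando la sacudida y usando la condición inicial a(0) = 0, obtenemos a(t) = 0. La antiderivada de la aceleración es la velocidad. Usando v(0) = 18, obtenemos v(t) = 18. Tomando ∫v(t)dt y aplicando x(0) = 35, encontramos x(t) = 18·t + 35. Usando x(t) = 18·t + 35 y sustituyendo t = 2, encontramos x = 71.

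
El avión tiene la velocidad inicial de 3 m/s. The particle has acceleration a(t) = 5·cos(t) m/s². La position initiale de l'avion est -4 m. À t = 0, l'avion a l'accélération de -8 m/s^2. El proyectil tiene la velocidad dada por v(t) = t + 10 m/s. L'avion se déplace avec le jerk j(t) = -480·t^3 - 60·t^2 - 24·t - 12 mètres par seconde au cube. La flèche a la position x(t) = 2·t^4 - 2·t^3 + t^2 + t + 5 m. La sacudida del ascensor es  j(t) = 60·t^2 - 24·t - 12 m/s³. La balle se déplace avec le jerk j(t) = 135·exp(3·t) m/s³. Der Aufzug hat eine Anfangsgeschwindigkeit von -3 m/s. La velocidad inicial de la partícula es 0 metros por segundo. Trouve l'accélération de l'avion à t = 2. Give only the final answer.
L'accélération à t = 2 est a = -2160.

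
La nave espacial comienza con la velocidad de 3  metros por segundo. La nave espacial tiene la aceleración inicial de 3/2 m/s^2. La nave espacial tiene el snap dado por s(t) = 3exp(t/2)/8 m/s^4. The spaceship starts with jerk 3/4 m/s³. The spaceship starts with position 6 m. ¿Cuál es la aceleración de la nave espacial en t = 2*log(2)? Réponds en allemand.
Ausgehend von dem Snap s(t) = 3·exp(t/2)/8, nehmen wir 2 Integrale. Durch Integration von dem Snap und Verwendung der Anfangsbedingung j(0) = 3/4, erhalten wir j(t) = 3·exp(t/2)/4. Durch Integration von dem Ruck und Verwendung der Anfangsbedingung a(0) = 3/2, erhalten wir a(t) = 3·exp(t/2)/2. Wir haben die Beschleunigung a(t) = 3·exp(t/2)/2. Durch Einsetzen von t = 2*log(2): a(2*log(2)) = 3.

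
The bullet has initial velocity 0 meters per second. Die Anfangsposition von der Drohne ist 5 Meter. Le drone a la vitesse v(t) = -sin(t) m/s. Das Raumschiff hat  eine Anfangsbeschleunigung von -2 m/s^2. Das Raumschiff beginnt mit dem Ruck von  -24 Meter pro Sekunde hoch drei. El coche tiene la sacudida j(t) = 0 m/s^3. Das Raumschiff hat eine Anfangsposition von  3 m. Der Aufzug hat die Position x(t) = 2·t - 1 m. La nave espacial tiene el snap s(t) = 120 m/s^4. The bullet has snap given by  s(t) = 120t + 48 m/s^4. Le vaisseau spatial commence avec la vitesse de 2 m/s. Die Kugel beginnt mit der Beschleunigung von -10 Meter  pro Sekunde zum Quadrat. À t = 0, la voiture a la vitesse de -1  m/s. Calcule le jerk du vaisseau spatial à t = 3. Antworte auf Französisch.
Nous devons intégrer notre équation du snap s(t) = 120 1 fois. L'intégrale du snap est le jerk. En utilisant j(0) = -24, nous obtenons j(t) = 120·t - 24. Nous avons le jerk j(t) = 120·t - 24. En substituant t = 3: j(3) = 336.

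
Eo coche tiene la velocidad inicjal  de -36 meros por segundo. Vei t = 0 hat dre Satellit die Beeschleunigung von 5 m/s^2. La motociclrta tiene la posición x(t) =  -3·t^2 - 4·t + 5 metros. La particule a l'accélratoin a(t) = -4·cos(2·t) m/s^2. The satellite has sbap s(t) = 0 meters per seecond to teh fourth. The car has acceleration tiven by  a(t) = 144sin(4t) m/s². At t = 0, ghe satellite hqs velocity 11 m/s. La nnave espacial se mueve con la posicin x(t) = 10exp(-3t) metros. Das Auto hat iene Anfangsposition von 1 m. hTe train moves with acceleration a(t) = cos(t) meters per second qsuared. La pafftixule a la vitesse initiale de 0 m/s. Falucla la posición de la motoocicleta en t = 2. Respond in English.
Using x(t) = -3·t^2 - 4·t + 5 and substituting t = 2, we find x = -15.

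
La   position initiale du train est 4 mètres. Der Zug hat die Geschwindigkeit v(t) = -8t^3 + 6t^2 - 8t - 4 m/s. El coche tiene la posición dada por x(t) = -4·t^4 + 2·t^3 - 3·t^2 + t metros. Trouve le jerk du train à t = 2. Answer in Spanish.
Para resolver esto, necesitamos tomar 2 derivadas de nuestra ecuación de la velocidad v(t) = -8·t^3 + 6·t^2 - 8·t - 4. La derivada de la velocidad da la aceleración: a(t) = -24·t^2 + 12·t - 8. Tomando d/dt de a(t), encontramos j(t) = 12 - 48·t. Tenemos la sacudida j(t) = 12 - 48·t. Sustituyendo t = 2: j(2) = -84.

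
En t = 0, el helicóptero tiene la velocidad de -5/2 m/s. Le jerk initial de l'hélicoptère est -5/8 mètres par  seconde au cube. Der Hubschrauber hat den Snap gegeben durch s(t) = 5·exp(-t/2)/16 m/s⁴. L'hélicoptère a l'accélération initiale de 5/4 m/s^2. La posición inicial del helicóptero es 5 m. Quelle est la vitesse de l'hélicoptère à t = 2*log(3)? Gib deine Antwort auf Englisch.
We must find the antiderivative of our snap equation s(t) = 5·exp(-t/2)/16 3 times. Taking ∫s(t)dt and applying j(0) = -5/8, we find j(t) = -5·exp(-t/2)/8. Integrating jerk and using the initial condition a(0) = 5/4, we get a(t) = 5·exp(-t/2)/4. Integrating acceleration and using the initial condition v(0) = -5/2, we get v(t) = -5·exp(-t/2)/2. Using v(t) = -5·exp(-t/2)/2 and substituting t = 2*log(3), we find v = -5/6.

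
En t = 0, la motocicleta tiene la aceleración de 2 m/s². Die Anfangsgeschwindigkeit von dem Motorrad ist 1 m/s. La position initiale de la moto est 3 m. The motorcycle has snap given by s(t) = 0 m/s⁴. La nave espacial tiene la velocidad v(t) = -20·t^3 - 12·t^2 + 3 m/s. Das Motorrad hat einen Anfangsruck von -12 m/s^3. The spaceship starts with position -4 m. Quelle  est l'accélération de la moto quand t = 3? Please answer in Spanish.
Necesitamos integrar nuestra ecuación del snap s(t) = 0 2 veces. Tomando ∫s(t)dt y aplicando j(0) = -12, encontramos j(t) = -12. Integrando la sacudida y usando la condición inicial a(0) = 2, obtenemos a(t) = 2 - 12·t. Usando a(t) = 2 - 12·t y sustituyendo t = 3, encontramos a = -34.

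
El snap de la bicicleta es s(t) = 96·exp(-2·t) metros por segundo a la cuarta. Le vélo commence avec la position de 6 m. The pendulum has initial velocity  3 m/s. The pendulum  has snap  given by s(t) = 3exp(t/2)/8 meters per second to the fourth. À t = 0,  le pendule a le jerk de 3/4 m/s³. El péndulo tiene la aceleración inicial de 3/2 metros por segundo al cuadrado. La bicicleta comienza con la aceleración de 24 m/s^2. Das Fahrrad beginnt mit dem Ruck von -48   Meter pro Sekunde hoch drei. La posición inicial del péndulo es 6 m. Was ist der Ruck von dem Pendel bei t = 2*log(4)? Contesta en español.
Para resolver esto, necesitamos tomar 1 integral de nuestra ecuación del snap s(t) = 3·exp(t/2)/8. Integrando el snap y usando la condición inicial j(0) = 3/4, obtenemos j(t) = 3·exp(t/2)/4. Tenemos la sacudida j(t) = 3·exp(t/2)/4. Sustituyendo t = 2*log(4): j(2*log(4)) = 3.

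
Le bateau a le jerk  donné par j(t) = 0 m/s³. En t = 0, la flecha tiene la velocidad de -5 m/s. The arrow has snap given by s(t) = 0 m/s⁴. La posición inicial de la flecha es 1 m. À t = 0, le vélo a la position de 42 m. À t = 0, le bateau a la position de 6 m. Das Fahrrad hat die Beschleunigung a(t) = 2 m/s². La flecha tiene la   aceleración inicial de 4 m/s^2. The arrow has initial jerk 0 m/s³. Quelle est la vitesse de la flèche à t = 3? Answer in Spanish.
Debemos encontrar la antiderivada de nuestra ecuación del snap s(t) = 0 3 veces. La antiderivada del snap es la sacudida. Usando j(0) = 0, obtenemos j(t) = 0. La antiderivada de la sacudida, con a(0) = 4, da la aceleración: a(t) = 4. Tomando ∫a(t)dt y aplicando v(0) = -5, encontramos v(t) = 4·t - 5. Usando v(t) = 4·t - 5 y sustituyendo t = 3, encontramos v = 7.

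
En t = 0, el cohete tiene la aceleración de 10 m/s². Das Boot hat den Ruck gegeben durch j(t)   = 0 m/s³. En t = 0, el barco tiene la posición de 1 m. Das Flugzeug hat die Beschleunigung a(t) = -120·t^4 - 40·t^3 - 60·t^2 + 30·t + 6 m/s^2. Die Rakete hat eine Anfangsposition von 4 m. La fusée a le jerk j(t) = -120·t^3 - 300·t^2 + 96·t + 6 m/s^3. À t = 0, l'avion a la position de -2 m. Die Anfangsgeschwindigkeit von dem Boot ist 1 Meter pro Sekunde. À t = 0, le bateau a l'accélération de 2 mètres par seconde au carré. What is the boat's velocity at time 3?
We must find the antiderivative of our jerk equation j(t) = 0 2 times. Finding the antiderivative of j(t) and using a(0) = 2: a(t) = 2. The antiderivative of acceleration, with v(0) = 1, gives velocity: v(t) = 2·t + 1. From the given velocity equation v(t) = 2·t + 1, we substitute t = 3 to get v = 7.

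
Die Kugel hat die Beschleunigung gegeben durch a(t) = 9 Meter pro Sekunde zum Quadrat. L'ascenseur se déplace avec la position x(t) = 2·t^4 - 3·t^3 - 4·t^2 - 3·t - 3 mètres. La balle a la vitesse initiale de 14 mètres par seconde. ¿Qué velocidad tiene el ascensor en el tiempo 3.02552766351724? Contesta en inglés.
Starting from position x(t) = 2·t^4 - 3·t^3 - 4·t^2 - 3·t - 3, we take 1 derivative. The derivative of position gives velocity: v(t) = 8·t^3 - 9·t^2 - 8·t - 3. From the given velocity equation v(t) = 8·t^3 - 9·t^2 - 8·t - 3, we substitute t = 3.02552766351724 to get v = 111.972447945933.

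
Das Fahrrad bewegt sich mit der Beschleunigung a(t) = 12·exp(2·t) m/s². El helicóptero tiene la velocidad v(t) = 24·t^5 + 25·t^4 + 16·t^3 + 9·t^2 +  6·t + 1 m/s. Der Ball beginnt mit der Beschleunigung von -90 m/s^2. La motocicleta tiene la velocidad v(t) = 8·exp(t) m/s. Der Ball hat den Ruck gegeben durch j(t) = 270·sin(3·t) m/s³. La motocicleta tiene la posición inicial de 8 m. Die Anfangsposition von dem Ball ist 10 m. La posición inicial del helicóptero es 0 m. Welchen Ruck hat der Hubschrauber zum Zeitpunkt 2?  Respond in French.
Pour résoudre ceci, nous devons prendre 2 dérivées de notre équation de la vitesse v(t) = 24·t^5 + 25·t^4 + 16·t^3 + 9·t^2 + 6·t + 1. La dérivée de la vitesse donne l'accélération: a(t) = 120·t^4 + 100·t^3 + 48·t^2 + 18·t + 6. En dérivant l'accélération, nous obtenons le jerk: j(t) = 480·t^3 + 300·t^2 + 96·t + 18. De l'équation du jerk j(t) = 480·t^3 + 300·t^2 + 96·t + 18, nous substituons t = 2 pour obtenir j = 5250.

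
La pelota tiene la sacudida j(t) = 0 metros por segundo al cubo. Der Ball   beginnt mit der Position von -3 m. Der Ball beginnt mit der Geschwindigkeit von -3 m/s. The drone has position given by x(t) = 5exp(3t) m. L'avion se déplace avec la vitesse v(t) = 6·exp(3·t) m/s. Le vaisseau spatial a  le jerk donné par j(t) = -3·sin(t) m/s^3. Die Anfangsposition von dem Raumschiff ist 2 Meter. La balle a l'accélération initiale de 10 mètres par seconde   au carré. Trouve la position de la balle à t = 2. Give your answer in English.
Starting from jerk j(t) = 0, we take 3 integrals. The antiderivative of jerk is acceleration. Using a(0) = 10, we get a(t) = 10. Integrating acceleration and using the initial condition v(0) = -3, we get v(t) = 10·t - 3. Finding the antiderivative of v(t) and using x(0) = -3: x(t) = 5·t^2 - 3·t - 3. Using x(t) = 5·t^2 - 3·t - 3 and substituting t = 2, we find x = 11.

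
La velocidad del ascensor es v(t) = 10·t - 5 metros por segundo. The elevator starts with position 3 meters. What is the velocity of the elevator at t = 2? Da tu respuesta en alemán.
Mit v(t) = 10·t - 5 und Einsetzen von t = 2, finden wir v = 15.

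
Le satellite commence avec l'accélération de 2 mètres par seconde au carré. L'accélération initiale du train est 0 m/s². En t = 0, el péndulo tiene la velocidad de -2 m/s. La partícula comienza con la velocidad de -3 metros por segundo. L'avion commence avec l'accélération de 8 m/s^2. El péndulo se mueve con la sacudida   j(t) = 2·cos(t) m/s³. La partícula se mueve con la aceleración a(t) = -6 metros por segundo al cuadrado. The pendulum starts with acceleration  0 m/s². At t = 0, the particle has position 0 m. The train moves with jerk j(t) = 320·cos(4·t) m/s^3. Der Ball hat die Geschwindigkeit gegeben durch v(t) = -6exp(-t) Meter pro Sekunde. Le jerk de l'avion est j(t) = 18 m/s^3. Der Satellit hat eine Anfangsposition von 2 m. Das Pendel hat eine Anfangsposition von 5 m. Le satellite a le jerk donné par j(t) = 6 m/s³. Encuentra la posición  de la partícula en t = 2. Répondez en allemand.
Um dies zu lösen, müssen wir 2 Stammfunktionen unserer Gleichung für die Beschleunigung a(t) = -6 finden. Mit ∫a(t)dt und Anwendung von v(0) = -3, finden wir v(t) = -6·t - 3. Mit ∫v(t)dt und Anwendung von x(0) = 0, finden wir x(t) = -3·t^2 - 3·t. Aus der Gleichung für die Position x(t) = -3·t^2 - 3·t, setzen wir t = 2 ein und erhalten x = -18.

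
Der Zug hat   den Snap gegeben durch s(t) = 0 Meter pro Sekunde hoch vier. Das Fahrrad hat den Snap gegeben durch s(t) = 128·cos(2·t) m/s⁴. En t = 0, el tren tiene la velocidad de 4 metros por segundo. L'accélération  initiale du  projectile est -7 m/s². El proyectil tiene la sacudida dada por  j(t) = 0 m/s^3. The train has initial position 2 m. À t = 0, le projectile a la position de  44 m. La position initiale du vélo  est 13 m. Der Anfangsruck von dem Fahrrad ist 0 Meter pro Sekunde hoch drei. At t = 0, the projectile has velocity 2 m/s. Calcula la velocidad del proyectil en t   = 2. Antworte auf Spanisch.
Partiendo de la sacudida j(t) = 0, tomamos 2 integrales. Integrando la sacudida y usando la condición inicial a(0) = -7, obtenemos a(t) = -7. La integral de la aceleración es la velocidad. Usando v(0) = 2, obtenemos v(t) = 2 - 7·t. Usando v(t) = 2 - 7·t y sustituyendo t = 2, encontramos v = -12.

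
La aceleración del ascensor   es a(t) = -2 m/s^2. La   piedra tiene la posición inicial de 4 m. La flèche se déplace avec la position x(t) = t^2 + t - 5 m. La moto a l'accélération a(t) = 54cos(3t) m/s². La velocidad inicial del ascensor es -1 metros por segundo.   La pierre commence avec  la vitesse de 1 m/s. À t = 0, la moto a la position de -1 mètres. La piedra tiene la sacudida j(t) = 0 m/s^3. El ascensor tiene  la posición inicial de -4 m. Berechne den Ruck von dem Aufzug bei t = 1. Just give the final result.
Die Antwort ist 0.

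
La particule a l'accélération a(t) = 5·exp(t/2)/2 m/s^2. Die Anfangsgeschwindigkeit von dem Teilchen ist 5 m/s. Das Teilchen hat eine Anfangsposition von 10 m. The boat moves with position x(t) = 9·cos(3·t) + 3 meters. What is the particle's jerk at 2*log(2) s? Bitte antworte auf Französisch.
Pour résoudre ceci, nous devons prendre 1 dérivée de notre équation de l'accélération a(t) = 5·exp(t/2)/2. La dérivée de l'accélération donne le jerk: j(t) = 5·exp(t/2)/4. En utilisant j(t) = 5·exp(t/2)/4 et en substituant t = 2*log(2), nous trouvons j = 5/2.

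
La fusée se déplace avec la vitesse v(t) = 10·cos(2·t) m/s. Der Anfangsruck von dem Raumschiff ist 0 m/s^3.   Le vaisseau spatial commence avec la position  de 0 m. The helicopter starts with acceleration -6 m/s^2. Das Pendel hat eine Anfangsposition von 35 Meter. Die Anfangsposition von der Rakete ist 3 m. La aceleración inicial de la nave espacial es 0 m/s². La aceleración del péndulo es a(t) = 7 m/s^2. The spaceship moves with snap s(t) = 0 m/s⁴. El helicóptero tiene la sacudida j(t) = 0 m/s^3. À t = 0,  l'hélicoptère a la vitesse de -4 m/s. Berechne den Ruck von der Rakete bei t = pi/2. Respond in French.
Pour résoudre ceci, nous devons prendre 2 dérivées de notre équation de la vitesse v(t) = 10·cos(2·t). La dérivée de la vitesse donne l'accélération: a(t) = -20·sin(2·t). En dérivant l'accélération, nous obtenons le jerk: j(t) = -40·cos(2·t). En utilisant j(t) = -40·cos(2·t) et en substituant t = pi/2, nous trouvons j = 40.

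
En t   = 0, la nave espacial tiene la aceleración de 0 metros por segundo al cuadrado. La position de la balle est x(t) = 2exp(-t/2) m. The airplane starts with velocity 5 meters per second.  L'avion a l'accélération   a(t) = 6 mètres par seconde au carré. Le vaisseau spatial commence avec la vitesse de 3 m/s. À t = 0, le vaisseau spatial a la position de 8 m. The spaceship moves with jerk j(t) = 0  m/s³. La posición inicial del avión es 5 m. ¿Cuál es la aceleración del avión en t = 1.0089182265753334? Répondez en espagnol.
De la ecuación de la aceleración a(t) = 6, sustituimos t = 1.0089182265753334 para obtener a = 6.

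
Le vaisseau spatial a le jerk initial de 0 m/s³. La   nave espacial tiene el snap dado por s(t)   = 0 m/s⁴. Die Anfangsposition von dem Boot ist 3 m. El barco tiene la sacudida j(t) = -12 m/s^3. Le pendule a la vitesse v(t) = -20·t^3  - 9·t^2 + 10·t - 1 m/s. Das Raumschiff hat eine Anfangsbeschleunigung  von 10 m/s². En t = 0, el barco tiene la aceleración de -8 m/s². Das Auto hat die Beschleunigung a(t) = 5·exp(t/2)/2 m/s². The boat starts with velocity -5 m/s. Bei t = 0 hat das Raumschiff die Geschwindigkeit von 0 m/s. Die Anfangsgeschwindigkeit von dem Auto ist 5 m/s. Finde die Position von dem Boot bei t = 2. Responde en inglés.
We need to integrate our jerk equation j(t) = -12 3 times. The integral of jerk, with a(0) = -8, gives acceleration: a(t) = -12·t - 8. Taking ∫a(t)dt and applying v(0) = -5, we find v(t) = -6·t^2 - 8·t - 5. Finding the integral of v(t) and using x(0) = 3: x(t) = -2·t^3 - 4·t^2 - 5·t + 3. From the given position equation x(t) = -2·t^3 - 4·t^2 - 5·t + 3, we substitute t = 2 to get x = -39.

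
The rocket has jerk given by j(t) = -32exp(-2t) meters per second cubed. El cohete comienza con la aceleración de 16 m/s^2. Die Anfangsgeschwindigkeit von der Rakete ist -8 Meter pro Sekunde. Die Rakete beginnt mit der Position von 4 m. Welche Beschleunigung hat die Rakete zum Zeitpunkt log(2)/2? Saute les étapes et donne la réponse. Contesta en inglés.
The answer is 8.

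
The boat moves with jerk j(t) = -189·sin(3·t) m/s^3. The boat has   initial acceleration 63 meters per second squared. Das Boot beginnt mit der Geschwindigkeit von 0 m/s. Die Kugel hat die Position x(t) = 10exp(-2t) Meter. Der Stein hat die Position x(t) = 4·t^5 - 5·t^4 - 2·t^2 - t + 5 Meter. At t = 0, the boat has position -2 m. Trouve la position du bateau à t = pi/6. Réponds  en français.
Nous devons trouver la primitive de notre équation du jerk j(t) = -189·sin(3·t) 3 fois. En prenant ∫j(t)dt et en appliquant a(0) = 63, nous trouvons a(t) = 63·cos(3·t). L'intégrale de l'accélération est la vitesse. En utilisant v(0) = 0, nous obtenons v(t) = 21·sin(3·t). L'intégrale de la vitesse est la position. En utilisant x(0) = -2, nous obtenons x(t) = 5 - 7·cos(3·t). De l'équation de la position x(t) = 5 - 7·cos(3·t), nous substituons t = pi/6 pour obtenir x = 5.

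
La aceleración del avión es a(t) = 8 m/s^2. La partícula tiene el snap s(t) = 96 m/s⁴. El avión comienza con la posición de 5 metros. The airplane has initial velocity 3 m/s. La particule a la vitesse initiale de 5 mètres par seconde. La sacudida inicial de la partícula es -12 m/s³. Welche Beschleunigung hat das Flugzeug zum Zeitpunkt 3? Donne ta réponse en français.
En utilisant a(t) = 8 et en substituant t = 3, nous trouvons a = 8.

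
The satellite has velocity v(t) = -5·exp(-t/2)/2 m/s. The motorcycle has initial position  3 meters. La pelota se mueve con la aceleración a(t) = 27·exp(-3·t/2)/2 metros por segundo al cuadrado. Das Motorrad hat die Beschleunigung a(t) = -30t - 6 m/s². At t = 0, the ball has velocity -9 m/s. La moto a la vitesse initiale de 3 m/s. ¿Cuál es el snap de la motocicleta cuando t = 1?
Debemos derivar nuestra ecuación de la aceleración a(t) = -30·t - 6 2 veces. La derivada de la aceleración da la sacudida: j(t) = -30. Tomando d/dt de j(t), encontramos s(t) = 0. Tenemos el snap s(t) = 0. Sustituyendo t = 1: s(1) = 0.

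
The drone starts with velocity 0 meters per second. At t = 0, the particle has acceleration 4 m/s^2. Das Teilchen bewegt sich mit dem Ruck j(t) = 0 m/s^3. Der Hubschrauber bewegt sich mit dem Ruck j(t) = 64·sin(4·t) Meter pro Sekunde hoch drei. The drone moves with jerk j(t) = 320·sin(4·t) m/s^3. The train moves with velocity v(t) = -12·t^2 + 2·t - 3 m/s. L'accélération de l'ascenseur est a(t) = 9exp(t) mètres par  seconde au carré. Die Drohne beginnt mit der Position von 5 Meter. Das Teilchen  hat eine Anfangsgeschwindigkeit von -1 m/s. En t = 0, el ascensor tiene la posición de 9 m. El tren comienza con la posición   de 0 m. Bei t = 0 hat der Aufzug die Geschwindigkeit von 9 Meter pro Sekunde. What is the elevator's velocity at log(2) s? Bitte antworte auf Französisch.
En partant de l'accélération a(t) = 9·exp(t), nous prenons 1 intégrale. La primitive de l'accélération, avec v(0) = 9, donne la vitesse: v(t) = 9·exp(t). De l'équation de la vitesse v(t) = 9·exp(t), nous substituons t = log(2) pour obtenir v = 18.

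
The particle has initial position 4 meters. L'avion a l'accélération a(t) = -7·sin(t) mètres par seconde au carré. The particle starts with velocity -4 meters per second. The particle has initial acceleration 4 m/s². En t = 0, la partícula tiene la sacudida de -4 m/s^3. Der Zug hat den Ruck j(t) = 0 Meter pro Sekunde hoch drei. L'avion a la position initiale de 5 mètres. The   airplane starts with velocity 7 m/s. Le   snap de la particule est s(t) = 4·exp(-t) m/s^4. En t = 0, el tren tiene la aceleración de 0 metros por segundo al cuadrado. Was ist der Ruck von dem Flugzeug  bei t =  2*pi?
Um dies zu lösen, müssen wir 1 Ableitung unserer Gleichung für die Beschleunigung a(t) = -7·sin(t) nehmen. Mit d/dt von a(t) finden wir j(t) = -7·cos(t). Mit j(t) = -7·cos(t) und Einsetzen von t = 2*pi, finden wir j = -7.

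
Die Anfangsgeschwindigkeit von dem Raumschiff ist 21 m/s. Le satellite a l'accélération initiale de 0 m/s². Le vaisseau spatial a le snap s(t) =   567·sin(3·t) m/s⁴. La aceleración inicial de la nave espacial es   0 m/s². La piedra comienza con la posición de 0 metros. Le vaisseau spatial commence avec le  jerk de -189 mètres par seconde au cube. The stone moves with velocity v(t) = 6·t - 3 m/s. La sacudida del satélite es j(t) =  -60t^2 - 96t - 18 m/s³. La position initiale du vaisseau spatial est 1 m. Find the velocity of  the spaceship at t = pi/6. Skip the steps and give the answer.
The velocity at t = pi/6 is v = 0.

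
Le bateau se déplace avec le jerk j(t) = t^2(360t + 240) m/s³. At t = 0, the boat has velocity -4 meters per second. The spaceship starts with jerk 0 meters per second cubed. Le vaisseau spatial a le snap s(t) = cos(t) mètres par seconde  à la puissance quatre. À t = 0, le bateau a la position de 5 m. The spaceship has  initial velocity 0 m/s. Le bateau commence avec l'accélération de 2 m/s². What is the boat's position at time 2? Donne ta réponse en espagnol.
Partiendo de la sacudida j(t) = t^2·(360·t + 240), tomamos 3 antiderivadas. La integral de la sacudida es la aceleración. Usando a(0) = 2, obtenemos a(t) = 90·t^4 + 80·t^3 + 2. Integrando la aceleración y usando la condición inicial v(0) = -4, obtenemos v(t) = 18·t^5 + 20·t^4 + 2·t - 4. Tomando ∫v(t)dt y aplicando x(0) = 5, encontramos x(t) = 3·t^6 + 4·t^5 + t^2 - 4·t + 5. Tenemos la posición x(t) = 3·t^6 + 4·t^5 + t^2 - 4·t + 5. Sustituyendo t = 2: x(2) = 321.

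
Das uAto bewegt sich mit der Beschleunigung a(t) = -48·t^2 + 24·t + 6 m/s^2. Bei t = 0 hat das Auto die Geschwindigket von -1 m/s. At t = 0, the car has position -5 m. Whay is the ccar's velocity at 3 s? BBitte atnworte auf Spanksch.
Necesitamos integrar nuestra ecuación de la aceleración a(t) = -48·t^2 + 24·t + 6 1 vez. La integral de la aceleración, con v(0) = -1, da la velocidad: v(t) = -16·t^3 + 12·t^2 + 6·t - 1. Tenemos la velocidad v(t) = -16·t^3 + 12·t^2 + 6·t - 1. Sustituyendo t = 3: v(3) = -307.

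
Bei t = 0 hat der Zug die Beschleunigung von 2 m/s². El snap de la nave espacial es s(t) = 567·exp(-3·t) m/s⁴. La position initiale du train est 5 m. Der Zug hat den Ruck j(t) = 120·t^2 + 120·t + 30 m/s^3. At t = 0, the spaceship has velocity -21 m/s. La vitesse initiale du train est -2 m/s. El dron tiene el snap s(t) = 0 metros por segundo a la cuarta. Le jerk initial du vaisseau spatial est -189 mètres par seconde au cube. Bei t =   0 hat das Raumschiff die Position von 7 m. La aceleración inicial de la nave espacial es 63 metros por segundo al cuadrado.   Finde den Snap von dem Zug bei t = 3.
Wir müssen unsere Gleichung für den Ruck j(t) = 120·t^2 + 120·t + 30 1-mal ableiten. Durch Ableiten von dem Ruck erhalten wir den Snap: s(t) = 240·t + 120. Aus der Gleichung für den Snap s(t) = 240·t + 120, setzen wir t = 3 ein und erhalten s = 840.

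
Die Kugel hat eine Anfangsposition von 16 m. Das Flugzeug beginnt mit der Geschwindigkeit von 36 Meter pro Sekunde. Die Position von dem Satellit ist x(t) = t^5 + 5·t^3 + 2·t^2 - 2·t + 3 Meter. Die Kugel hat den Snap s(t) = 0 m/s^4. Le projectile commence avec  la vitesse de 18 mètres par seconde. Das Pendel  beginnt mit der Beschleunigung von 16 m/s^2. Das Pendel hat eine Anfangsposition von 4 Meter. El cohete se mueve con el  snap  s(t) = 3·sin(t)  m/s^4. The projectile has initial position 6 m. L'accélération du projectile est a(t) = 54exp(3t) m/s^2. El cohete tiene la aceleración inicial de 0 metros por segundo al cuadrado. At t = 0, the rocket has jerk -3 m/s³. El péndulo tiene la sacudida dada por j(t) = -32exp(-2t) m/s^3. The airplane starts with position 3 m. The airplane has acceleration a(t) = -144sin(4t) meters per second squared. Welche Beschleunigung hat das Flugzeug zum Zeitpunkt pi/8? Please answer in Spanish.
Usando a(t) = -144·sin(4·t) y sustituyendo t = pi/8, encontramos a = -144.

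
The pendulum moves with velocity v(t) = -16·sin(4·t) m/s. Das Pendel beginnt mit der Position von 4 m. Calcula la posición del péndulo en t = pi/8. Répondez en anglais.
To solve this, we need to take 1 antiderivative of our velocity equation v(t) = -16·sin(4·t). Finding the antiderivative of v(t) and using x(0) = 4: x(t) = 4·cos(4·t). We have position x(t) = 4·cos(4·t). Substituting t = pi/8: x(pi/8) = 0.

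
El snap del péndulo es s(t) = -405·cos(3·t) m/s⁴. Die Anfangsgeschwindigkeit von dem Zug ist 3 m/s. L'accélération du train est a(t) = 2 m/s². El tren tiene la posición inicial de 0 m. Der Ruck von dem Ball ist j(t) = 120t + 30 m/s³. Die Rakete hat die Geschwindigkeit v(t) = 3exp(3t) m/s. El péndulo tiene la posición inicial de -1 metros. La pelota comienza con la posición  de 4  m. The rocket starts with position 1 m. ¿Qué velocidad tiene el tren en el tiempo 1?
Para resolver esto, necesitamos tomar 1 antiderivada de nuestra ecuación de la aceleración a(t) = 2. La integral de la aceleración es la velocidad. Usando v(0) = 3, obtenemos v(t) = 2·t + 3. Usando v(t) = 2·t + 3 y sustituyendo t = 1, encontramos v = 5.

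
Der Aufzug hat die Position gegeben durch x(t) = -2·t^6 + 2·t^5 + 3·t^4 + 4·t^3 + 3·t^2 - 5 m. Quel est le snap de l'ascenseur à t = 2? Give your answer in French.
Pour résoudre ceci, nous devons prendre 4 dérivées de notre équation de la position x(t) = -2·t^6 + 2·t^5 + 3·t^4 + 4·t^3 + 3·t^2 - 5. La dérivée de la position donne la vitesse: v(t) = -12·t^5 + 10·t^4 + 12·t^3 + 12·t^2 + 6·t. En dérivant la vitesse, nous obtenons l'accélération: a(t) = -60·t^4 + 40·t^3 + 36·t^2 + 24·t + 6. En dérivant l'accélération, nous obtenons le jerk: j(t) = -240·t^3 + 120·t^2 + 72·t + 24. En prenant d/dt de j(t), nous trouvons s(t) = -720·t^2 + 240·t + 72. De l'équation du snap s(t) = -720·t^2 + 240·t + 72, nous substituons t = 2 pour obtenir s = -2328.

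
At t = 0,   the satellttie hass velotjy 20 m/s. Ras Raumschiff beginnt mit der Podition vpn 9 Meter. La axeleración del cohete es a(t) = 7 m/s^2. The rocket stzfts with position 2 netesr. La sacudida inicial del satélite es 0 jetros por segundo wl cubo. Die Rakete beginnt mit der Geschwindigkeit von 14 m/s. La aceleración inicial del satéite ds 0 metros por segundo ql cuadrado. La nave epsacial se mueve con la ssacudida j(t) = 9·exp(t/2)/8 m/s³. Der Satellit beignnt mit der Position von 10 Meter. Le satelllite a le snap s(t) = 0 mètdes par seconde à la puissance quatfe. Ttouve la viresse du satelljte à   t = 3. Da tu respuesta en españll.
Debemos encontrar la antiderivada de nuestra ecuación del snap s(t) = 0 3 veces. La integral del snap, con j(0) = 0, da la sacudida: j(t) = 0. Integrando la sacudida y usando la condición inicial a(0) = 0, obtenemos a(t) = 0. Tomando ∫a(t)dt y aplicando v(0) = 20, encontramos v(t) = 20. Usando v(t) = 20 y sustituyendo t = 3, encontramos v = 20.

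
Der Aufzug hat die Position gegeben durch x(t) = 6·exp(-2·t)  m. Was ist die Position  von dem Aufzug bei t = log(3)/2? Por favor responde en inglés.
We have position x(t) = 6·exp(-2·t). Substituting t = log(3)/2: x(log(3)/2) = 2.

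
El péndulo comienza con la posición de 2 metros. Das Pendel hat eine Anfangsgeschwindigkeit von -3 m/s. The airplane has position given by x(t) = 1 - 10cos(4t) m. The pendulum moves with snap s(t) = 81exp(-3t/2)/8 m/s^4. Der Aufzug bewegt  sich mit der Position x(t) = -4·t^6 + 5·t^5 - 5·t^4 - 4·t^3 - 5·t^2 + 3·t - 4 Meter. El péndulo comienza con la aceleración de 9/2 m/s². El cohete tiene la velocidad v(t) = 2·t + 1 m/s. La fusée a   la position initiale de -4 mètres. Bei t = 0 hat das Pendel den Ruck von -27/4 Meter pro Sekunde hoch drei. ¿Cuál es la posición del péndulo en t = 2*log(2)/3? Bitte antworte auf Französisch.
Nous devons trouver l'intégrale de notre équation du snap s(t) = 81·exp(-3·t/2)/8 4 fois. La primitive du snap est le jerk. En utilisant j(0) = -27/4, nous obtenons j(t) = -27·exp(-3·t/2)/4. La primitive du jerk est l'accélération. En utilisant a(0) = 9/2, nous obtenons a(t) = 9·exp(-3·t/2)/2. En intégrant l'accélération et en utilisant la condition initiale v(0) = -3, nous obtenons v(t) = -3·exp(-3·t/2). En prenant ∫v(t)dt et en appliquant x(0) = 2, nous trouvons x(t) = 2·exp(-3·t/2). De l'équation de la position x(t) = 2·exp(-3·t/2), nous substituons t = 2*log(2)/3 pour obtenir x = 1.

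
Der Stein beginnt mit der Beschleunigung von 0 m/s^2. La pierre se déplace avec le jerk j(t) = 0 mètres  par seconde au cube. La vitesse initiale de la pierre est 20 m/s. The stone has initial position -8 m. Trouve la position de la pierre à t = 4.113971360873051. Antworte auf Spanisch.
Para resolver esto, necesitamos tomar 3 antiderivadas de nuestra ecuación de la sacudida j(t) = 0. Integrando la sacudida y usando la condición inicial a(0) = 0, obtenemos a(t) = 0. Tomando ∫a(t)dt y aplicando v(0) = 20, encontramos v(t) = 20. Integrando la velocidad y usando la condición inicial x(0) = -8, obtenemos x(t) = 20·t - 8. Usando x(t) = 20·t - 8 y sustituyendo t = 4.113971360873051, encontramos x = 74.2794272174610.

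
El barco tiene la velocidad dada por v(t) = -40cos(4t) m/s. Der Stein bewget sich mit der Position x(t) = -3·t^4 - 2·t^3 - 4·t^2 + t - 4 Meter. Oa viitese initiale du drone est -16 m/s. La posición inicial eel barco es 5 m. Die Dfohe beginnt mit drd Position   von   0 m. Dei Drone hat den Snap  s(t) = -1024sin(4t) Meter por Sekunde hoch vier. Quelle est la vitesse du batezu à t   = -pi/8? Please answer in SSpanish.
Tenemos la velocidad v(t) = -40·cos(4·t). Sustituyendo t = -pi/8: v(-pi/8) = 0.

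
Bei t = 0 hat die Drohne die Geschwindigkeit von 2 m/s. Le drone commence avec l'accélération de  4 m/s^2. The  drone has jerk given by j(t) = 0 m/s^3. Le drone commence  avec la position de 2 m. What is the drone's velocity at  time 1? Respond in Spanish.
Necesitamos integrar nuestra ecuación de la sacudida j(t) = 0 2 veces. La antiderivada de la sacudida es la aceleración. Usando a(0) = 4, obtenemos a(t) = 4. La integral de la aceleración es la velocidad. Usando v(0) = 2, obtenemos v(t) = 4·t + 2. De la ecuación de la velocidad v(t) = 4·t + 2, sustituimos t = 1 para obtener v = 6.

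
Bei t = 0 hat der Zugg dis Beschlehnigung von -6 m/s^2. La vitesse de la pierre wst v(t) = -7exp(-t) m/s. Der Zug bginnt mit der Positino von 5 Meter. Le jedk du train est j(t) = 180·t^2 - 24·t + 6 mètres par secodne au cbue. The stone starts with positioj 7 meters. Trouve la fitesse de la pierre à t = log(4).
Nous avons la vitesse v(t) = -7·exp(-t). En substituant t = log(4): v(log(4)) = -7/4.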